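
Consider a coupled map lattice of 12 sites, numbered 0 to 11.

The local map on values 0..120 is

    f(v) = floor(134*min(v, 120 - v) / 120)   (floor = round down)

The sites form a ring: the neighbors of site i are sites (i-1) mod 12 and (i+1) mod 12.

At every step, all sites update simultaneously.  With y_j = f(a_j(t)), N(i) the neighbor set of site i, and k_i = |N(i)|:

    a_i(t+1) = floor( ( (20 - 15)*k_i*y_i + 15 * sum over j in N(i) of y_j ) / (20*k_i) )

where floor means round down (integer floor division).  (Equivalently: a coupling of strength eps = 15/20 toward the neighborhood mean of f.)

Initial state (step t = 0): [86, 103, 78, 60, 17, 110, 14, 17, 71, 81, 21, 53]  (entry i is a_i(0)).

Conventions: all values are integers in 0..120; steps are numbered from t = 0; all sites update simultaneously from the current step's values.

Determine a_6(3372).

Answer: a_6(3372) = 64
Key observation: The state at step 13, [64, 64, 63, 63, 62, 62, 62, 62, 63, 63, 64, 64], reappears at step 15: the system is in a cycle of period 2 from step 13 on.  Therefore the state at step 3372 equals the state at step 13 + ((3372 - 13) mod 2) = 14, which is [62, 62, 62, 63, 63, 64, 64, 63, 63, 62, 62, 62].

Derivation:
t=0: [86, 103, 78, 60, 17, 110, 14, 17, 71, 81, 21, 53]
t=1: [38, 35, 43, 40, 33, 15, 14, 30, 36, 39, 44, 37]
t=2: [40, 43, 43, 42, 31, 23, 22, 28, 38, 44, 43, 44]
t=3: [47, 46, 47, 42, 35, 28, 27, 32, 40, 46, 48, 46]
t=4: [51, 51, 49, 45, 38, 33, 32, 36, 43, 49, 51, 52]
t=5: [56, 55, 53, 48, 42, 37, 37, 41, 47, 52, 56, 56]
t=6: [61, 60, 57, 52, 46, 42, 42, 46, 51, 57, 60, 62]
t=7: [65, 64, 62, 57, 51, 47, 47, 51, 56, 61, 64, 65]
t=8: [61, 62, 62, 60, 57, 53, 53, 56, 60, 62, 62, 61]
t=9: [64, 64, 65, 64, 63, 60, 60, 62, 64, 65, 64, 64]
t=10: [62, 61, 61, 62, 64, 65, 65, 64, 62, 61, 61, 62]
t=11: [64, 64, 64, 63, 62, 61, 61, 62, 63, 64, 64, 64]
t=12: [62, 62, 62, 63, 64, 64, 64, 64, 63, 62, 62, 62]
t=13: [64, 64, 63, 63, 62, 62, 62, 62, 63, 63, 64, 64]
t=14: [62, 62, 62, 63, 63, 64, 64, 63, 63, 62, 62, 62]
t=15: [64, 64, 63, 63, 62, 62, 62, 62, 63, 63, 64, 64]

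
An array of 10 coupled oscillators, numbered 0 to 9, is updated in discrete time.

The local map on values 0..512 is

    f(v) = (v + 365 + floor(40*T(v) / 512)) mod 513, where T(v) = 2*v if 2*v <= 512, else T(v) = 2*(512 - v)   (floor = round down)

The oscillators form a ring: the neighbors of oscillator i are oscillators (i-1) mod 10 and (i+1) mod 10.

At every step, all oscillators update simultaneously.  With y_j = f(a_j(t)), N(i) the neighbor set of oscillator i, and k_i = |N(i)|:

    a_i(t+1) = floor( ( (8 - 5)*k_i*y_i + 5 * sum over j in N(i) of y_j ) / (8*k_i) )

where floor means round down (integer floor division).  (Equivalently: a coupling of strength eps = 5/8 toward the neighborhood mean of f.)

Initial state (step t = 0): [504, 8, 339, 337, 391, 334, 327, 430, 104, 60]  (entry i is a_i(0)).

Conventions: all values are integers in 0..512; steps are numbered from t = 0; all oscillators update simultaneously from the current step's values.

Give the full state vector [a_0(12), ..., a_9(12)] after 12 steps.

Simulating step by step:
t=0: [504, 8, 339, 337, 391, 334, 327, 430, 104, 60]
t=1: [386, 319, 266, 230, 231, 226, 236, 326, 409, 425]
t=2: [249, 204, 157, 129, 116, 118, 146, 202, 259, 275]
t=3: [130, 86, 39, 166, 344, 350, 190, 85, 134, 151]
t=4: [153, 302, 312, 213, 167, 176, 242, 197, 155, 12]
t=5: [186, 139, 161, 111, 64, 75, 91, 80, 154, 160]
t=6: [40, 37, 172, 333, 459, 453, 460, 327, 165, 44]
t=7: [411, 296, 212, 194, 284, 317, 282, 190, 210, 297]
t=8: [217, 185, 116, 112, 150, 180, 147, 108, 114, 184]
t=9: [78, 212, 361, 349, 182, 36, 179, 344, 358, 210]
t=10: [230, 252, 189, 177, 220, 189, 218, 174, 186, 250]
t=11: [132, 112, 88, 76, 79, 91, 77, 73, 85, 110]
t=12: [309, 332, 470, 457, 459, 460, 457, 454, 467, 330]

Answer: [309, 332, 470, 457, 459, 460, 457, 454, 467, 330]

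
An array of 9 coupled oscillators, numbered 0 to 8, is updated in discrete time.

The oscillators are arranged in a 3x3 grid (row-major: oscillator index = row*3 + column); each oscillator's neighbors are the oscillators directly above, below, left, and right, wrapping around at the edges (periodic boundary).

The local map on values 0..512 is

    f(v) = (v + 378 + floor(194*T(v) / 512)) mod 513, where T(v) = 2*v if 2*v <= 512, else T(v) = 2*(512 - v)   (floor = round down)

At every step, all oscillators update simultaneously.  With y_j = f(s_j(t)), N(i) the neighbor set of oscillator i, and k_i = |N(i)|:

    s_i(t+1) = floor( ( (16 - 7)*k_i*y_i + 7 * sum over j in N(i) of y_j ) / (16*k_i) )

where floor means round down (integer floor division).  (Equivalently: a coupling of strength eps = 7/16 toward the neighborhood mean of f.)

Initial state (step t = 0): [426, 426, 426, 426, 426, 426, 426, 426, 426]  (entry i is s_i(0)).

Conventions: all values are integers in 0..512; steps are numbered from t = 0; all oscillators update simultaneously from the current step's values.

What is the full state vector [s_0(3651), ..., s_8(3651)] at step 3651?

Answer: [333, 333, 333, 333, 333, 333, 333, 333, 333]
Key observation: The state at step 5, [333, 333, 333, 333, 333, 333, 333, 333, 333], reappears at step 6: the system is in a cycle of period 1 from step 5 on.  Therefore the state at step 3651 equals the state at step 5 + ((3651 - 5) mod 1) = 5, which is [333, 333, 333, 333, 333, 333, 333, 333, 333].

Derivation:
t=0: [426, 426, 426, 426, 426, 426, 426, 426, 426]
t=1: [356, 356, 356, 356, 356, 356, 356, 356, 356]
t=2: [339, 339, 339, 339, 339, 339, 339, 339, 339]
t=3: [335, 335, 335, 335, 335, 335, 335, 335, 335]
t=4: [334, 334, 334, 334, 334, 334, 334, 334, 334]
t=5: [333, 333, 333, 333, 333, 333, 333, 333, 333]
t=6: [333, 333, 333, 333, 333, 333, 333, 333, 333]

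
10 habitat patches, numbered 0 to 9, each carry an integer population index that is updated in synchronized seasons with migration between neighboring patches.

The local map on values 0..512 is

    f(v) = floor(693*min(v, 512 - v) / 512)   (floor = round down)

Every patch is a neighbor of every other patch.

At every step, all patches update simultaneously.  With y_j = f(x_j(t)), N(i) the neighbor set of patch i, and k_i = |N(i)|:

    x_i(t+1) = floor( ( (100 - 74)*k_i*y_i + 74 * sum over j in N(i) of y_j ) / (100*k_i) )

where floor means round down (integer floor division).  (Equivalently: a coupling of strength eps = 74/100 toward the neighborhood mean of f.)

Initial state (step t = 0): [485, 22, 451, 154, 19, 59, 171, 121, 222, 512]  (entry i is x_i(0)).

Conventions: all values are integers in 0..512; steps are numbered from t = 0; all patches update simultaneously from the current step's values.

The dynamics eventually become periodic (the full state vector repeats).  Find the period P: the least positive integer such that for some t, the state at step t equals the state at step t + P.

Simulating step by step:
t=0: [485, 22, 451, 154, 19, 59, 171, 121, 222, 512]
t=1: [101, 99, 109, 131, 99, 108, 135, 123, 148, 94]
t=2: [151, 150, 153, 158, 150, 153, 159, 156, 162, 149]
t=3: [207, 207, 208, 209, 207, 208, 209, 208, 210, 207]
t=4: [280, 280, 281, 281, 280, 281, 281, 281, 281, 280]
t=5: [313, 313, 312, 312, 313, 312, 312, 312, 312, 313]
t=6: [269, 269, 269, 269, 269, 269, 269, 269, 269, 269]
t=7: [328, 328, 328, 328, 328, 328, 328, 328, 328, 328]
t=8: [249, 249, 249, 249, 249, 249, 249, 249, 249, 249]
t=9: [337, 337, 337, 337, 337, 337, 337, 337, 337, 337]
t=10: [236, 236, 236, 236, 236, 236, 236, 236, 236, 236]
t=11: [319, 319, 319, 319, 319, 319, 319, 319, 319, 319]
t=12: [261, 261, 261, 261, 261, 261, 261, 261, 261, 261]
t=13: [339, 339, 339, 339, 339, 339, 339, 339, 339, 339]
t=14: [234, 234, 234, 234, 234, 234, 234, 234, 234, 234]
t=15: [316, 316, 316, 316, 316, 316, 316, 316, 316, 316]
t=16: [265, 265, 265, 265, 265, 265, 265, 265, 265, 265]
t=17: [334, 334, 334, 334, 334, 334, 334, 334, 334, 334]
t=18: [240, 240, 240, 240, 240, 240, 240, 240, 240, 240]
t=19: [324, 324, 324, 324, 324, 324, 324, 324, 324, 324]
t=20: [254, 254, 254, 254, 254, 254, 254, 254, 254, 254]
t=21: [343, 343, 343, 343, 343, 343, 343, 343, 343, 343]
t=22: [228, 228, 228, 228, 228, 228, 228, 228, 228, 228]
t=23: [308, 308, 308, 308, 308, 308, 308, 308, 308, 308]
t=24: [276, 276, 276, 276, 276, 276, 276, 276, 276, 276]
t=25: [319, 319, 319, 319, 319, 319, 319, 319, 319, 319]

Answer: 14
Key observation: The state at step 11, [319, 319, 319, 319, 319, 319, 319, 319, 319, 319], reappears at step 25 — and no state repeats earlier — so the cycle the system enters has period 14.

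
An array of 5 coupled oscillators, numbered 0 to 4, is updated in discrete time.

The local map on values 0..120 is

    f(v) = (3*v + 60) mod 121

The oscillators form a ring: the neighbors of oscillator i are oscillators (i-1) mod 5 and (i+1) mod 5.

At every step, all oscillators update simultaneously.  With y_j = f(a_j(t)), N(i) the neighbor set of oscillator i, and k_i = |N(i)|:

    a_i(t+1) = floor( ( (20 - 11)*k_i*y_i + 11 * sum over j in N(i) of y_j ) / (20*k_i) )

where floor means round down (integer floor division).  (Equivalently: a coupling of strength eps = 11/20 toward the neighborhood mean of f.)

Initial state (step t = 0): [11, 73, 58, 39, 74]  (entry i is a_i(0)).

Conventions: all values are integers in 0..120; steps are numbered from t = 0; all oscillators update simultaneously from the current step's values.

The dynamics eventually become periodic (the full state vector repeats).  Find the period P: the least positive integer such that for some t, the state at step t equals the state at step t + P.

Answer: 5
Key observation: The state at step 48, [76, 76, 76, 76, 76], reappears at step 53 — and no state repeats earlier — so the cycle the system enters has period 5.

Derivation:
t=0: [11, 73, 58, 39, 74]
t=1: [63, 73, 76, 67, 58]
t=2: [44, 31, 36, 52, 58]
t=3: [71, 46, 56, 86, 96]
t=4: [64, 72, 90, 92, 77]
t=5: [27, 42, 74, 79, 50]
t=6: [51, 45, 51, 60, 60]
t=7: [94, 83, 94, 111, 111]
t=8: [71, 85, 71, 49, 49]
t=9: [57, 49, 57, 70, 70]
t=10: [80, 99, 80, 50, 50]
t=11: [82, 83, 82, 80, 80]
t=12: [63, 65, 63, 59, 59]
t=13: [38, 9, 38, 86, 86]
t=14: [68, 68, 68, 69, 69]
t=15: [22, 22, 22, 24, 24]
t=16: [6, 5, 6, 9, 9]
t=17: [79, 76, 79, 84, 84]
t=18: [56, 50, 56, 65, 65]
t=19: [76, 98, 76, 38, 38]
t=20: [66, 75, 66, 51, 51]
t=21: [44, 28, 44, 71, 71]
t=22: [46, 49, 46, 42, 42]
t=23: [76, 81, 76, 68, 68]
t=24: [43, 52, 43, 28, 28]
t=25: [63, 80, 63, 35, 35]
t=26: [31, 29, 31, 33, 33]
t=27: [32, 29, 32, 36, 36]
t=28: [35, 30, 35, 43, 43]
t=29: [46, 37, 46, 61, 61]
t=30: [48, 64, 48, 21, 21]
t=31: [40, 50, 40, 24, 24]
t=32: [54, 72, 54, 24, 24]
t=33: [57, 70, 57, 35, 35]
t=34: [69, 73, 69, 62, 62]
t=35: [22, 30, 22, 9, 9]
t=36: [34, 15, 34, 64, 64]
t=37: [50, 69, 50, 18, 18]
t=38: [78, 60, 78, 107, 107]
t=39: [61, 82, 61, 27, 27]
t=40: [23, 29, 23, 14, 14]
t=41: [38, 16, 38, 76, 76]
t=42: [66, 77, 66, 47, 47]
t=43: [42, 30, 42, 62, 62]
t=44: [38, 48, 38, 20, 20]
t=45: [79, 66, 79, 101, 101]
t=46: [29, 37, 29, 15, 15]
t=47: [54, 36, 54, 83, 83]
t=48: [76, 76, 76, 76, 76]
t=49: [46, 46, 46, 46, 46]
t=50: [77, 77, 77, 77, 77]
t=51: [49, 49, 49, 49, 49]
t=52: [86, 86, 86, 86, 86]
t=53: [76, 76, 76, 76, 76]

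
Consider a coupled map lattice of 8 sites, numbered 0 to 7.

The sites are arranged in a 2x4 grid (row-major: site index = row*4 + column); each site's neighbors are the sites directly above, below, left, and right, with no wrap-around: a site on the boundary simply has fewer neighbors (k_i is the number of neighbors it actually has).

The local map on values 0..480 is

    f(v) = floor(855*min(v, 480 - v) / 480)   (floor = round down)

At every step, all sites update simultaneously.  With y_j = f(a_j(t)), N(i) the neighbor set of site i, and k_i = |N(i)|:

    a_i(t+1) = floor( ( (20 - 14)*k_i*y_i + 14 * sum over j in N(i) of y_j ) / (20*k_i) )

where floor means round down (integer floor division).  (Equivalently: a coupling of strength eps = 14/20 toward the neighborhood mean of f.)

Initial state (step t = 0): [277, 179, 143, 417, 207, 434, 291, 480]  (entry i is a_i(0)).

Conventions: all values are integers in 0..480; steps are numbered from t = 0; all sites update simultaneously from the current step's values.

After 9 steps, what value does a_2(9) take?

Simulating step by step:
t=0: [277, 179, 143, 417, 207, 434, 291, 480]
t=1: [348, 257, 254, 122, 265, 262, 178, 156]
t=2: [343, 358, 337, 302, 332, 372, 344, 270]
t=3: [241, 226, 257, 314, 231, 226, 263, 307]
t=4: [412, 406, 371, 335, 412, 400, 374, 330]
t=5: [124, 145, 192, 238, 128, 145, 197, 236]
t=6: [236, 268, 343, 393, 235, 272, 343, 396]
t=7: [404, 354, 254, 183, 401, 353, 251, 184]
t=8: [167, 245, 343, 352, 168, 247, 344, 354]
t=9: [340, 348, 280, 232, 338, 348, 278, 231]

Answer: a_2(9) = 280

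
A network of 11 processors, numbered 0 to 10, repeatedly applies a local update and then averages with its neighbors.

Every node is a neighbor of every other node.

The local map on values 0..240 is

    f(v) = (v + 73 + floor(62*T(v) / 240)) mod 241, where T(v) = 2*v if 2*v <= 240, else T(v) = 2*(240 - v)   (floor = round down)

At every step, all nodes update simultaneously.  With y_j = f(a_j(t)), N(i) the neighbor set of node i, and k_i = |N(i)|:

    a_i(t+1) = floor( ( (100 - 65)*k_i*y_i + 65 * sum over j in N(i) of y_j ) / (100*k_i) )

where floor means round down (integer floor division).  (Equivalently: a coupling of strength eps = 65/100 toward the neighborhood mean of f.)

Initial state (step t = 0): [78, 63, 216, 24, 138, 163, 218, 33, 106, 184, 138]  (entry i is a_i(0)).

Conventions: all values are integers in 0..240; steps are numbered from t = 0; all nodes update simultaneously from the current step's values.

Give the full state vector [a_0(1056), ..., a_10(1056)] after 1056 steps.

Simulating step by step:
t=0: [78, 63, 216, 24, 138, 163, 218, 33, 106, 184, 138]
t=1: [123, 117, 86, 100, 75, 79, 86, 104, 135, 81, 75]
t=2: [112, 110, 166, 172, 161, 162, 166, 173, 114, 163, 161]
t=3: [34, 102, 44, 45, 43, 44, 44, 45, 35, 44, 43]
t=4: [138, 168, 143, 143, 142, 143, 143, 143, 139, 143, 142]
t=5: [24, 28, 25, 25, 25, 25, 25, 25, 24, 25, 25]
t=6: [109, 111, 110, 110, 110, 110, 110, 110, 109, 110, 110]
t=7: [223, 155, 223, 223, 223, 223, 223, 223, 223, 223, 223]
t=8: [60, 51, 60, 60, 60, 60, 60, 60, 60, 60, 60]
t=9: [163, 159, 163, 163, 163, 163, 163, 163, 163, 163, 163]
t=10: [33, 33, 33, 33, 33, 33, 33, 33, 33, 33, 33]
t=11: [123, 123, 123, 123, 123, 123, 123, 123, 123, 123, 123]
t=12: [15, 15, 15, 15, 15, 15, 15, 15, 15, 15, 15]
t=13: [95, 95, 95, 95, 95, 95, 95, 95, 95, 95, 95]
t=14: [217, 217, 217, 217, 217, 217, 217, 217, 217, 217, 217]
t=15: [60, 60, 60, 60, 60, 60, 60, 60, 60, 60, 60]
t=16: [164, 164, 164, 164, 164, 164, 164, 164, 164, 164, 164]
t=17: [35, 35, 35, 35, 35, 35, 35, 35, 35, 35, 35]
t=18: [126, 126, 126, 126, 126, 126, 126, 126, 126, 126, 126]
t=19: [16, 16, 16, 16, 16, 16, 16, 16, 16, 16, 16]
t=20: [97, 97, 97, 97, 97, 97, 97, 97, 97, 97, 97]
t=21: [220, 220, 220, 220, 220, 220, 220, 220, 220, 220, 220]
t=22: [62, 62, 62, 62, 62, 62, 62, 62, 62, 62, 62]
t=23: [167, 167, 167, 167, 167, 167, 167, 167, 167, 167, 167]
t=24: [36, 36, 36, 36, 36, 36, 36, 36, 36, 36, 36]
t=25: [127, 127, 127, 127, 127, 127, 127, 127, 127, 127, 127]
t=26: [17, 17, 17, 17, 17, 17, 17, 17, 17, 17, 17]
t=27: [98, 98, 98, 98, 98, 98, 98, 98, 98, 98, 98]
t=28: [221, 221, 221, 221, 221, 221, 221, 221, 221, 221, 221]
t=29: [62, 62, 62, 62, 62, 62, 62, 62, 62, 62, 62]

Answer: [98, 98, 98, 98, 98, 98, 98, 98, 98, 98, 98]
Key observation: The state at step 22, [62, 62, 62, 62, 62, 62, 62, 62, 62, 62, 62], reappears at step 29: the system is in a cycle of period 7 from step 22 on.  Therefore the state at step 1056 equals the state at step 22 + ((1056 - 22) mod 7) = 27, which is [98, 98, 98, 98, 98, 98, 98, 98, 98, 98, 98].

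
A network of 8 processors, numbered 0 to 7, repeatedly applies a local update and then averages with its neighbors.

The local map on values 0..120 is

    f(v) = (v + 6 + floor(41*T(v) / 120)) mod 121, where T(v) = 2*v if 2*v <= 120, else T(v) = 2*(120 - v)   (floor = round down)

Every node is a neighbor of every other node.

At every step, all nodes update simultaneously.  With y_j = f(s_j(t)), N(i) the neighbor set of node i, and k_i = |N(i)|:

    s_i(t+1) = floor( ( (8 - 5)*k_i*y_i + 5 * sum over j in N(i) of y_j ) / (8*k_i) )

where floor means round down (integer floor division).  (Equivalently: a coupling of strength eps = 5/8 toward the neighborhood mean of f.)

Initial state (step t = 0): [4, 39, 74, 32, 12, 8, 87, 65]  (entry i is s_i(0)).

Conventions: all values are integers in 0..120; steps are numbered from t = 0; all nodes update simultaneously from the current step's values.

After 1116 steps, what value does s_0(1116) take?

Simulating step by step:
t=0: [4, 39, 74, 32, 12, 8, 87, 65]
t=1: [49, 66, 78, 63, 53, 51, 79, 77]
t=2: [98, 104, 105, 104, 100, 99, 106, 105]
t=3: [87, 87, 53, 87, 87, 87, 53, 53]
t=4: [109, 109, 103, 109, 109, 109, 103, 103]
t=5: [32, 32, 66, 32, 32, 32, 66, 66]
t=6: [72, 72, 86, 72, 72, 72, 86, 86]
t=7: [111, 111, 112, 111, 111, 111, 112, 112]
t=8: [2, 2, 2, 2, 2, 2, 2, 2]
t=9: [9, 9, 9, 9, 9, 9, 9, 9]
t=10: [21, 21, 21, 21, 21, 21, 21, 21]
t=11: [41, 41, 41, 41, 41, 41, 41, 41]
t=12: [75, 75, 75, 75, 75, 75, 75, 75]
t=13: [111, 111, 111, 111, 111, 111, 111, 111]
t=14: [2, 2, 2, 2, 2, 2, 2, 2]

Answer: s_0(1116) = 75
Key observation: The state at step 8, [2, 2, 2, 2, 2, 2, 2, 2], reappears at step 14: the system is in a cycle of period 6 from step 8 on.  Therefore the state at step 1116 equals the state at step 8 + ((1116 - 8) mod 6) = 12, which is [75, 75, 75, 75, 75, 75, 75, 75].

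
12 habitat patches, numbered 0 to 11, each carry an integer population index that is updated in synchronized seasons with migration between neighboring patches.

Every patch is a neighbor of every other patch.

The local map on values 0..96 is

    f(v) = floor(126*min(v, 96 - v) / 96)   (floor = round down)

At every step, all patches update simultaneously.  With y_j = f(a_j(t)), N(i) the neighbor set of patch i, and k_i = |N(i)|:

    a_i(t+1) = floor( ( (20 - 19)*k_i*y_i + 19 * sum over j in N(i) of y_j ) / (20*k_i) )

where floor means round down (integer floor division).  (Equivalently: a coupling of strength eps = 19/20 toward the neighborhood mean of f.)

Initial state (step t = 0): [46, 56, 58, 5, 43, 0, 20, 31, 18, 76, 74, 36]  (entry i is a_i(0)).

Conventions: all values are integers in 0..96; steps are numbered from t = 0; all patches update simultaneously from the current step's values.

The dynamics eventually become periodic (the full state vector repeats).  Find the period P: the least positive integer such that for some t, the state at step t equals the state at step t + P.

Simulating step by step:
t=0: [46, 56, 58, 5, 43, 0, 20, 31, 18, 76, 74, 36]
t=1: [33, 33, 33, 35, 33, 35, 34, 34, 34, 34, 34, 33]
t=2: [43, 43, 43, 43, 43, 43, 43, 43, 43, 43, 43, 43]
t=3: [56, 56, 56, 56, 56, 56, 56, 56, 56, 56, 56, 56]
t=4: [52, 52, 52, 52, 52, 52, 52, 52, 52, 52, 52, 52]
t=5: [57, 57, 57, 57, 57, 57, 57, 57, 57, 57, 57, 57]
t=6: [51, 51, 51, 51, 51, 51, 51, 51, 51, 51, 51, 51]
t=7: [59, 59, 59, 59, 59, 59, 59, 59, 59, 59, 59, 59]
t=8: [48, 48, 48, 48, 48, 48, 48, 48, 48, 48, 48, 48]
t=9: [63, 63, 63, 63, 63, 63, 63, 63, 63, 63, 63, 63]
t=10: [43, 43, 43, 43, 43, 43, 43, 43, 43, 43, 43, 43]

Answer: 8
Key observation: The state at step 2, [43, 43, 43, 43, 43, 43, 43, 43, 43, 43, 43, 43], reappears at step 10 — and no state repeats earlier — so the cycle the system enters has period 8.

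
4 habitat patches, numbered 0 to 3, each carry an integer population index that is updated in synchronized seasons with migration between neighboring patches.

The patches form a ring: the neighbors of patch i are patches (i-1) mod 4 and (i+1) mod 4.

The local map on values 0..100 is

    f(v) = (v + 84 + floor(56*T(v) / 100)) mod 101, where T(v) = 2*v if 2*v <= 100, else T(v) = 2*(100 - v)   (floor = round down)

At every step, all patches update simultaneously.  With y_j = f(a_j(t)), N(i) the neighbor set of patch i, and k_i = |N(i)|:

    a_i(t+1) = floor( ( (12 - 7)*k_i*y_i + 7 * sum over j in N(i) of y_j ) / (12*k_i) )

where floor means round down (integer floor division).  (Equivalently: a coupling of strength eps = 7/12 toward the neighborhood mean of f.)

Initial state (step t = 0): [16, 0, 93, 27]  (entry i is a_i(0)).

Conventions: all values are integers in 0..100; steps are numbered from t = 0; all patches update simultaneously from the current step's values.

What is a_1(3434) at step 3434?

Answer: a_1(3434) = 84
Key observation: The state at step 4, [84, 84, 84, 84], reappears at step 5: the system is in a cycle of period 1 from step 4 on.  Therefore the state at step 3434 equals the state at step 4 + ((3434 - 4) mod 1) = 4, which is [84, 84, 84, 84].

Derivation:
t=0: [16, 0, 93, 27]
t=1: [42, 63, 70, 45]
t=2: [78, 82, 83, 78]
t=3: [85, 85, 85, 85]
t=4: [84, 84, 84, 84]
t=5: [84, 84, 84, 84]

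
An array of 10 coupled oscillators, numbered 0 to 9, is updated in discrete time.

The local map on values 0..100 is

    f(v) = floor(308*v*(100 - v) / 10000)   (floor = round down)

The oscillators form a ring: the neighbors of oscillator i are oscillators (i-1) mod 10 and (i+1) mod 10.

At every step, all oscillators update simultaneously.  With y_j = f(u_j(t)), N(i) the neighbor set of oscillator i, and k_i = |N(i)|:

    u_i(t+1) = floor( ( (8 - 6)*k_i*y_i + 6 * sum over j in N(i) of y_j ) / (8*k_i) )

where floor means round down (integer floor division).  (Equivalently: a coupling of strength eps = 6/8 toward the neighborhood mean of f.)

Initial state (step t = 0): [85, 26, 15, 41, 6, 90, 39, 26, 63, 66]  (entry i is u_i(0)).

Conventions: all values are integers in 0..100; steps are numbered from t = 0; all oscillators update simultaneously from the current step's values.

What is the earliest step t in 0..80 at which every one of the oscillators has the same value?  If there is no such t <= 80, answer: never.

Answer: never
Key observation: The state at step 5 reappears at step 7 — the system is in a cycle of period 2 from step 5 on.  No step 0..7 is synchronized, and the cycle repeats forever, so no step up to 80 (or ever) has all oscillators equal.

Derivation:
t=0: [85, 26, 15, 41, 6, 90, 39, 26, 63, 66]  (not all equal)
t=1: [57, 44, 59, 39, 42, 40, 50, 68, 65, 58]  (not all equal)
t=2: [75, 74, 74, 74, 73, 75, 71, 71, 70, 73]  (not all equal)
t=3: [58, 58, 59, 59, 58, 60, 60, 63, 62, 60]  (not all equal)
t=4: [74, 74, 74, 74, 73, 73, 72, 72, 72, 73]  (not all equal)
t=5: [59, 59, 59, 59, 59, 60, 61, 62, 61, 60]  (not all equal)
t=6: [73, 74, 74, 74, 73, 73, 72, 72, 72, 73]  (not all equal)
t=7: [59, 59, 59, 59, 59, 60, 61, 62, 61, 60]  (not all equal)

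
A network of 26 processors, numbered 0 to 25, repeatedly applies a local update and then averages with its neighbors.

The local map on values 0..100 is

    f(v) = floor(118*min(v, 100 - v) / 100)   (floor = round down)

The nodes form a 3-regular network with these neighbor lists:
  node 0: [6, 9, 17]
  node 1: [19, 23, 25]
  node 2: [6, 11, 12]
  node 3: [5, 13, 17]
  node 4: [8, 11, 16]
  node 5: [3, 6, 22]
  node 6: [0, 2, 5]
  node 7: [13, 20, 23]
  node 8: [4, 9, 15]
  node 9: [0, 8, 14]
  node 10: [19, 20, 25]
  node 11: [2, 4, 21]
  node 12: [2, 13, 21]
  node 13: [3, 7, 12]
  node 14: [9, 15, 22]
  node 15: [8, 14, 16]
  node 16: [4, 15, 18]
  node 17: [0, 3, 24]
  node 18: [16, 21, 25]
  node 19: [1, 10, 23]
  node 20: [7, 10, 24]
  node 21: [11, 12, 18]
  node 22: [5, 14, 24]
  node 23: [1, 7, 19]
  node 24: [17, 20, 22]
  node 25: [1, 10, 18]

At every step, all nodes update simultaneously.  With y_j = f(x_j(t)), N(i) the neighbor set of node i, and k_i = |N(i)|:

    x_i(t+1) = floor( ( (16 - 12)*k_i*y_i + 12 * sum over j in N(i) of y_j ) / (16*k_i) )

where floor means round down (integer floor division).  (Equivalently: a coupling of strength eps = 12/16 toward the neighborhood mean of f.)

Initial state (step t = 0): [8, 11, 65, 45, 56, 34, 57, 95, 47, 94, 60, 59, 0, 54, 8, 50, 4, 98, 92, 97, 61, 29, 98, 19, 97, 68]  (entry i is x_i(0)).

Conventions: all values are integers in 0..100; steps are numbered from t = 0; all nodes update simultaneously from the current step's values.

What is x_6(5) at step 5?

Answer: x_6(5) = 51

Derivation:
t=0: [8, 11, 65, 45, 56, 34, 57, 95, 47, 94, 60, 59, 0, 54, 8, 50, 4, 98, 92, 97, 61, 29, 98, 19, 97, 68]
t=1: [17, 18, 34, 37, 39, 36, 35, 31, 43, 20, 33, 43, 32, 28, 19, 31, 30, 16, 21, 21, 25, 22, 13, 10, 13, 26]
t=2: [25, 21, 42, 34, 45, 35, 35, 27, 38, 28, 30, 40, 33, 37, 24, 35, 35, 24, 28, 23, 29, 34, 23, 23, 19, 28]
t=3: [32, 27, 43, 38, 46, 37, 40, 33, 42, 33, 32, 47, 42, 38, 32, 38, 42, 29, 36, 28, 30, 39, 29, 27, 27, 31]
t=4: [39, 32, 50, 41, 51, 42, 44, 37, 46, 40, 35, 51, 47, 43, 38, 44, 47, 36, 43, 33, 35, 48, 36, 33, 33, 36]
t=5: [46, 38, 55, 47, 55, 47, 51, 43, 52, 47, 40, 57, 55, 49, 46, 51, 53, 43, 50, 38, 40, 54, 43, 39, 40, 42]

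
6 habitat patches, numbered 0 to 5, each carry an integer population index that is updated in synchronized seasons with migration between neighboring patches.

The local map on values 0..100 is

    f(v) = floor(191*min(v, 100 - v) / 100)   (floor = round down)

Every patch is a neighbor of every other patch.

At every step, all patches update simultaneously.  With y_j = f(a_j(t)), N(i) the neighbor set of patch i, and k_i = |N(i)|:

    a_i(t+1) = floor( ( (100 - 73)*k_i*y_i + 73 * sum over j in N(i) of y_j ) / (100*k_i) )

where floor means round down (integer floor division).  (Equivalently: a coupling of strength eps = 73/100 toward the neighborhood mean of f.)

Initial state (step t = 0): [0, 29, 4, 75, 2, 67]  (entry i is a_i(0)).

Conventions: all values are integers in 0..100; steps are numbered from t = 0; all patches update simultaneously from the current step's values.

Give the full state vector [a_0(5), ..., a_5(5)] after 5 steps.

Answer: [45, 45, 45, 45, 45, 45]

Derivation:
t=0: [0, 29, 4, 75, 2, 67]
t=1: [25, 32, 26, 31, 25, 33]
t=2: [53, 55, 53, 54, 53, 55]
t=3: [87, 87, 87, 87, 87, 87]
t=4: [24, 24, 24, 24, 24, 24]
t=5: [45, 45, 45, 45, 45, 45]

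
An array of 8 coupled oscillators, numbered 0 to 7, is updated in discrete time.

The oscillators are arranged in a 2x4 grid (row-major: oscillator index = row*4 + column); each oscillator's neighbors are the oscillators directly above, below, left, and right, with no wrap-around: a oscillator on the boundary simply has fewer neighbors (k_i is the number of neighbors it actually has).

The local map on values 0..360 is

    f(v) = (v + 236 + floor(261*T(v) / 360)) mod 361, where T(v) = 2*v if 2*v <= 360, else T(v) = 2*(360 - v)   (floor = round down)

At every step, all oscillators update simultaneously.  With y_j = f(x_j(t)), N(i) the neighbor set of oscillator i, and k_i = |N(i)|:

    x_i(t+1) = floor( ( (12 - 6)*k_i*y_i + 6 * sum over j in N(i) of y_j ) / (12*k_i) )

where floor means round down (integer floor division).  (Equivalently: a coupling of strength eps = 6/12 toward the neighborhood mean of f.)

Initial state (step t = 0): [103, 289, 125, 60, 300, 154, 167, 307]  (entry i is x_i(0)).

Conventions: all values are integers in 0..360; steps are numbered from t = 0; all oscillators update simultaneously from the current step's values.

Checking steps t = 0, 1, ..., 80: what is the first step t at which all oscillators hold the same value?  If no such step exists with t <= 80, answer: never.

Answer: never
Key observation: The state at step 6 reappears at step 8 — the system is in a cycle of period 2 from step 6 on.  No step 0..8 is synchronized, and the cycle repeats forever, so no step up to 80 (or ever) has all oscillators equal.

Derivation:
t=0: [103, 289, 125, 60, 300, 154, 167, 307]  (not all equal)
t=1: [195, 226, 185, 120, 225, 261, 257, 205]  (not all equal)
t=2: [302, 297, 280, 238, 294, 284, 289, 264]  (not all equal)
t=3: [262, 265, 271, 281, 264, 266, 269, 277]  (not all equal)
t=4: [278, 277, 274, 271, 278, 276, 274, 272]  (not all equal)
t=5: [271, 272, 273, 274, 271, 272, 273, 274]  (not all equal)
t=6: [274, 274, 273, 273, 274, 274, 273, 273]  (not all equal)
t=7: [273, 273, 273, 274, 273, 273, 273, 274]  (not all equal)
t=8: [274, 274, 273, 273, 274, 274, 273, 273]  (not all equal)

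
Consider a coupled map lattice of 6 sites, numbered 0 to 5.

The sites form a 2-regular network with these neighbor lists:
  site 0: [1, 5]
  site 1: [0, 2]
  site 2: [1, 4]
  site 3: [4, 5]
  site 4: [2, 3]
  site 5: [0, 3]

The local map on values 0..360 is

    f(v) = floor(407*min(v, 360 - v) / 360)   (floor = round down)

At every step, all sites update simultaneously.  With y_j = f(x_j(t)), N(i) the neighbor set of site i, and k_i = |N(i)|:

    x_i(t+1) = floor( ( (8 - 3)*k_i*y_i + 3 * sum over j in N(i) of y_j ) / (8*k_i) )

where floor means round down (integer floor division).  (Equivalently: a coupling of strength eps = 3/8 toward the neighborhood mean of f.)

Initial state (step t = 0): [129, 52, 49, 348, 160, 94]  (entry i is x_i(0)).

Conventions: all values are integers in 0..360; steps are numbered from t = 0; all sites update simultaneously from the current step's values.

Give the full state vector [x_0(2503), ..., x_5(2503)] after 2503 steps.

Simulating step by step:
t=0: [129, 52, 49, 348, 160, 94]
t=1: [121, 73, 79, 61, 125, 95]
t=2: [120, 93, 97, 89, 117, 105]
t=3: [126, 111, 112, 109, 121, 117]
t=4: [136, 128, 127, 127, 131, 132]
t=5: [150, 145, 144, 145, 146, 148]
t=6: [167, 163, 162, 164, 164, 166]
t=7: [187, 184, 183, 185, 184, 186]
t=8: [195, 197, 199, 197, 198, 196]
t=9: [185, 184, 182, 184, 183, 185]
t=10: [197, 198, 200, 198, 199, 197]
t=11: [183, 182, 180, 183, 181, 183]
t=12: [200, 201, 202, 200, 201, 200]
t=13: [179, 179, 178, 179, 179, 180]
t=14: [202, 201, 201, 202, 201, 202]
t=15: [178, 178, 179, 178, 178, 178]
t=16: [201, 201, 201, 201, 201, 201]
t=17: [179, 179, 179, 179, 179, 179]
t=18: [202, 202, 202, 202, 202, 202]
t=19: [178, 178, 178, 178, 178, 178]
t=20: [201, 201, 201, 201, 201, 201]

Answer: [178, 178, 178, 178, 178, 178]
Key observation: The state at step 16, [201, 201, 201, 201, 201, 201], reappears at step 20: the system is in a cycle of period 4 from step 16 on.  Therefore the state at step 2503 equals the state at step 16 + ((2503 - 16) mod 4) = 19, which is [178, 178, 178, 178, 178, 178].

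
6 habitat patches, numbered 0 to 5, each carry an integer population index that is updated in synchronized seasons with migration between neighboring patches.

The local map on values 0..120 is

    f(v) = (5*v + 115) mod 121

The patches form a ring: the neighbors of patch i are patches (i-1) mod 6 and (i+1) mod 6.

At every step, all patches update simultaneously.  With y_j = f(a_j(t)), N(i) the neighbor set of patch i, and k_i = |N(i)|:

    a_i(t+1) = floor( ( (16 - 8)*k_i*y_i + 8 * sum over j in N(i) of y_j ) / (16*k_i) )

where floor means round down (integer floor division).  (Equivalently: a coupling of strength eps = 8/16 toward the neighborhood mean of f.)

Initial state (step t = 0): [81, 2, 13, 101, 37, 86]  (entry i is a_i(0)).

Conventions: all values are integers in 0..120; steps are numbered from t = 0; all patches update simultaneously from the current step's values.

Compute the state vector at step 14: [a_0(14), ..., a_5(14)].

Simulating step by step:
t=0: [81, 2, 13, 101, 37, 86]
t=1: [34, 25, 34, 36, 48, 54]
t=2: [56, 81, 64, 65, 75, 50]
t=3: [25, 44, 64, 58, 22, 10]
t=4: [93, 94, 69, 65, 73, 77]
t=5: [77, 98, 93, 92, 81, 61]
t=6: [22, 28, 70, 78, 55, 41]
t=7: [74, 58, 59, 42, 38, 71]
t=8: [37, 33, 54, 69, 79, 69]
t=9: [62, 39, 44, 60, 61, 69]
t=10: [72, 72, 76, 63, 65, 78]
t=11: [89, 86, 50, 55, 60, 57]
t=12: [62, 50, 23, 27, 42, 50]
t=13: [32, 43, 57, 52, 44, 37]
t=14: [53, 61, 43, 38, 64, 60]

Answer: [53, 61, 43, 38, 64, 60]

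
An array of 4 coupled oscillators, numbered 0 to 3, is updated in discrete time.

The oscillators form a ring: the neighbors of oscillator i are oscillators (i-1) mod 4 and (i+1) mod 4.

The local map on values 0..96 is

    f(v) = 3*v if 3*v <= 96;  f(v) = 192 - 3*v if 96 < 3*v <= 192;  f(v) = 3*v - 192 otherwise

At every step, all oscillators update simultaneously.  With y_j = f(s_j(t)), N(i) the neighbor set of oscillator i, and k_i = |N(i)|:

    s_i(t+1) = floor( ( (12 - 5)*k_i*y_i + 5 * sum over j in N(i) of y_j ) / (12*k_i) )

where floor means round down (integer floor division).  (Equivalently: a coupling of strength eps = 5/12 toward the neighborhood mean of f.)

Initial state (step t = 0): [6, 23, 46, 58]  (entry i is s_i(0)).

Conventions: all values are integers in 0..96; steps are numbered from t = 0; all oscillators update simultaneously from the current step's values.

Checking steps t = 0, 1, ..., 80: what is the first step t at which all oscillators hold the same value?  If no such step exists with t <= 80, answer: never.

Answer: 18
Key observation: Synchronization is absorbing here: once all oscillators are equal they stay equal, and step 18 is the first all-equal step.

Derivation:
t=0: [6, 23, 46, 58]  (not all equal)
t=1: [28, 55, 49, 25]  (not all equal)
t=2: [70, 42, 47, 70]  (not all equal)
t=3: [28, 52, 47, 24]  (not all equal)
t=4: [71, 49, 52, 70]  (not all equal)
t=5: [25, 38, 34, 22]  (not all equal)
t=6: [73, 79, 82, 72]  (not all equal)
t=7: [30, 43, 45, 30]  (not all equal)
t=8: [84, 67, 65, 83]  (not all equal)
t=9: [48, 18, 15, 46]  (not all equal)
t=10: [50, 50, 48, 50]  (not all equal)
t=11: [42, 43, 45, 43]  (not all equal)
t=12: [64, 62, 59, 62]  (not all equal)
t=13: [2, 6, 11, 6]  (not all equal)
t=14: [11, 18, 26, 18]  (not all equal)
t=15: [41, 54, 68, 54]  (not all equal)
t=16: [52, 34, 19, 34]  (not all equal)
t=17: [58, 71, 70, 71]  (not all equal)
t=18: [19, 19, 19, 19]  (all equal)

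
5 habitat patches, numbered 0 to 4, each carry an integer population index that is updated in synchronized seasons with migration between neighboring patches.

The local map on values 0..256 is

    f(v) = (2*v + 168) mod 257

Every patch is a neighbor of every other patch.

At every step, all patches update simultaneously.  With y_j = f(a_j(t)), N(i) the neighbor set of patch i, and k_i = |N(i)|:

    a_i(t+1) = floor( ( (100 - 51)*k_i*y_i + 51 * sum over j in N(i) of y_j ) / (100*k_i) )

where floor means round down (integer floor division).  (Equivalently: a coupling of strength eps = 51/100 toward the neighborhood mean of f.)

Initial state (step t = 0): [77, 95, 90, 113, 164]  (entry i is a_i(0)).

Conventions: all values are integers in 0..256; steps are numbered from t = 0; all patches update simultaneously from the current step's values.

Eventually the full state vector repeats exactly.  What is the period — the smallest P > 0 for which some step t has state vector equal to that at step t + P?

Answer: 16
Key observation: The state at step 29, [224, 224, 224, 224, 224], reappears at step 45 — and no state repeats earlier — so the cycle the system enters has period 16.

Derivation:
t=0: [77, 95, 90, 113, 164]
t=1: [104, 117, 113, 130, 167]
t=2: [147, 156, 153, 166, 192]
t=3: [192, 198, 196, 206, 131]
t=4: [61, 65, 64, 71, 110]
t=5: [49, 52, 52, 57, 85]
t=6: [21, 23, 23, 27, 47]
t=7: [186, 187, 187, 190, 112]
t=8: [41, 42, 42, 44, 80]
t=9: [228, 229, 229, 230, 163]
t=10: [127, 127, 127, 128, 173]
t=11: [144, 144, 144, 144, 84]
t=12: [183, 183, 183, 183, 140]
t=13: [41, 41, 41, 41, 103]
t=14: [233, 233, 233, 233, 184]
t=15: [107, 107, 107, 107, 71]
t=16: [115, 115, 115, 115, 89]
t=17: [134, 134, 134, 134, 115]
t=18: [174, 174, 174, 174, 160]
t=19: [31, 31, 31, 31, 114]
t=20: [218, 218, 218, 218, 185]
t=21: [81, 81, 81, 81, 57]
t=22: [66, 66, 66, 66, 49]
t=23: [38, 38, 38, 38, 26]
t=24: [240, 240, 240, 240, 232]
t=25: [131, 131, 131, 131, 126]
t=26: [171, 171, 171, 171, 168]
t=27: [252, 252, 252, 252, 250]
t=28: [157, 157, 157, 157, 156]
t=29: [224, 224, 224, 224, 224]
t=30: [102, 102, 102, 102, 102]
t=31: [115, 115, 115, 115, 115]
t=32: [141, 141, 141, 141, 141]
t=33: [193, 193, 193, 193, 193]
t=34: [40, 40, 40, 40, 40]
t=35: [248, 248, 248, 248, 248]
t=36: [150, 150, 150, 150, 150]
t=37: [211, 211, 211, 211, 211]
t=38: [76, 76, 76, 76, 76]
t=39: [63, 63, 63, 63, 63]
t=40: [37, 37, 37, 37, 37]
t=41: [242, 242, 242, 242, 242]
t=42: [138, 138, 138, 138, 138]
t=43: [187, 187, 187, 187, 187]
t=44: [28, 28, 28, 28, 28]
t=45: [224, 224, 224, 224, 224]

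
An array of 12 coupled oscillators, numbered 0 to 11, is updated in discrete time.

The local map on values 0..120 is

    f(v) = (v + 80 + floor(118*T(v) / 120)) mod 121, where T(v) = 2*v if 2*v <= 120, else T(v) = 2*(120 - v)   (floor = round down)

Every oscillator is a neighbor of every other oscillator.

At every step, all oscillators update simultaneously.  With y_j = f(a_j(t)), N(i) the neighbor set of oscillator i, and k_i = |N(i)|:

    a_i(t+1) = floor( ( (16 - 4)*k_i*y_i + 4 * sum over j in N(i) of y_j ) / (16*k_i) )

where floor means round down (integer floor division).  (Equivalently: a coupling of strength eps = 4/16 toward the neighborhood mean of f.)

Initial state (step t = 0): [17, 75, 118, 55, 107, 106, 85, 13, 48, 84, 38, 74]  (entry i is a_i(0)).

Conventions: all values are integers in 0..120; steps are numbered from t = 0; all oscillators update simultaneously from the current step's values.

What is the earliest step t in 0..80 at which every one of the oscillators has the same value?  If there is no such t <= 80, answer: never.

Answer: never
Key observation: The state at step 20 reappears at step 28 — the system is in a cycle of period 8 from step 20 on.  No step 0..28 is synchronized, and the cycle repeats forever, so no step up to 80 (or ever) has all oscillators equal.

Derivation:
t=0: [17, 75, 118, 55, 107, 106, 85, 13, 48, 84, 38, 74]  (not all equal)
t=1: [24, 18, 76, 18, 84, 84, 99, 103, 91, 100, 69, 19]  (not all equal)
t=2: [37, 24, 15, 24, 98, 98, 87, 85, 93, 87, 21, 26]  (not all equal)
t=3: [68, 40, 20, 40, 91, 91, 98, 100, 95, 98, 34, 44]  (not all equal)
t=4: [27, 77, 34, 77, 99, 99, 94, 92, 96, 94, 64, 86]  (not all equal)
t=5: [52, 111, 67, 111, 96, 96, 100, 101, 98, 100, 33, 105]  (not all equal)
t=6: [105, 86, 30, 86, 97, 97, 94, 94, 96, 94, 64, 91]  (not all equal)
t=7: [92, 105, 59, 105, 98, 98, 100, 100, 99, 100, 33, 102]  (not all equal)
t=8: [100, 91, 33, 91, 96, 96, 95, 95, 95, 95, 64, 93]  (not all equal)
t=9: [96, 102, 65, 102, 99, 99, 99, 99, 99, 99, 33, 101]  (not all equal)
t=10: [98, 93, 31, 93, 95, 95, 95, 95, 95, 95, 64, 94]  (not all equal)
t=11: [97, 101, 61, 101, 99, 99, 99, 99, 99, 99, 33, 100]  (not all equal)
t=12: [97, 94, 34, 94, 96, 96, 96, 96, 96, 96, 64, 95]  (not all equal)
t=13: [98, 100, 67, 100, 99, 99, 99, 99, 99, 99, 33, 99]  (not all equal)
t=14: [96, 95, 30, 95, 95, 95, 95, 95, 95, 95, 64, 95]  (not all equal)
t=15: [98, 99, 59, 99, 99, 99, 99, 99, 99, 99, 33, 99]  (not all equal)
t=16: [96, 96, 33, 96, 96, 96, 96, 96, 96, 96, 64, 96]  (not all equal)
t=17: [98, 98, 65, 98, 98, 98, 98, 98, 98, 98, 33, 98]  (not all equal)
t=18: [96, 96, 32, 96, 96, 96, 96, 96, 96, 96, 64, 96]  (not all equal)
t=19: [98, 98, 63, 98, 98, 98, 98, 98, 98, 98, 33, 98]  (not all equal)
t=20: [97, 97, 33, 97, 97, 97, 97, 97, 97, 97, 65, 97]  (not all equal)
t=21: [97, 97, 65, 97, 97, 97, 97, 97, 97, 97, 32, 97]  (not all equal)
t=22: [97, 97, 32, 97, 97, 97, 97, 97, 97, 97, 62, 97]  (not all equal)
t=23: [97, 97, 63, 97, 97, 97, 97, 97, 97, 97, 34, 97]  (not all equal)
t=24: [98, 98, 34, 98, 98, 98, 98, 98, 98, 98, 67, 98]  (not all equal)
t=25: [97, 97, 67, 97, 97, 97, 97, 97, 97, 97, 30, 97]  (not all equal)
t=26: [97, 97, 30, 97, 97, 97, 97, 97, 97, 97, 59, 97]  (not all equal)
t=27: [97, 97, 59, 97, 97, 97, 97, 97, 97, 97, 33, 97]  (not all equal)
t=28: [97, 97, 33, 97, 97, 97, 97, 97, 97, 97, 65, 97]  (not all equal)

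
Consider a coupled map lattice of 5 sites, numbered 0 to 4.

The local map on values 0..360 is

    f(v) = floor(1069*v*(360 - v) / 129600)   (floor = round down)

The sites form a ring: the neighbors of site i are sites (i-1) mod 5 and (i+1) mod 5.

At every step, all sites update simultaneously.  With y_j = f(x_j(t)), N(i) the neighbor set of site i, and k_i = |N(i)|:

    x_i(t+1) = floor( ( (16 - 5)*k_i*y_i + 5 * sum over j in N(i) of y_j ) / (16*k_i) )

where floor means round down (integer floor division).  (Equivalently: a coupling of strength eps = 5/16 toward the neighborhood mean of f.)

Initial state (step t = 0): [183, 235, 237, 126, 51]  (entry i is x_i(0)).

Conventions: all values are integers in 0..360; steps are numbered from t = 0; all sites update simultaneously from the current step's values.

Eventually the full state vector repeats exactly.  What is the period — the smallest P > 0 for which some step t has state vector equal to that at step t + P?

Answer: 2
Key observation: The state at step 11, [234, 234, 234, 234, 234], reappears at step 13 — and no state repeats earlier — so the cycle the system enters has period 2.

Derivation:
t=0: [183, 235, 237, 126, 51]
t=1: [241, 245, 240, 224, 168]
t=2: [240, 233, 238, 251, 258]
t=3: [234, 242, 237, 225, 221]
t=4: [243, 237, 240, 248, 250]
t=5: [233, 238, 236, 229, 227]
t=6: [244, 240, 241, 246, 247]
t=7: [233, 236, 235, 231, 230]
t=8: [243, 241, 242, 244, 245]
t=9: [234, 235, 234, 233, 232]
t=10: [243, 242, 243, 243, 243]
t=11: [234, 234, 234, 234, 234]
t=12: [243, 243, 243, 243, 243]
t=13: [234, 234, 234, 234, 234]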